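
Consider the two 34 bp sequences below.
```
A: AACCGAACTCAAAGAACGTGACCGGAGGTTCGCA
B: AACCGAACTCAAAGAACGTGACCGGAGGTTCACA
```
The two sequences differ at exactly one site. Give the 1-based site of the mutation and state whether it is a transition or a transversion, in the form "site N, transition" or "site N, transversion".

site 32, transition

Site 32 changes G→A. G is a purine and A is a purine, so this is a transition.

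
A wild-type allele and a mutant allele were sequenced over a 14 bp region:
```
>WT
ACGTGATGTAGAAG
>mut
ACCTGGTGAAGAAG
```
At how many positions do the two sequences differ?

3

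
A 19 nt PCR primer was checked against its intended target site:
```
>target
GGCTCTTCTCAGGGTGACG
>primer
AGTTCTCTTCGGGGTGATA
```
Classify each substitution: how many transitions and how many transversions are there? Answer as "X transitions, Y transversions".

Transitions (purine↔purine or pyrimidine↔pyrimidine): 1 G→A, 3 C→T, 7 T→C, 8 C→T, 11 A→G, 18 C→T, 19 G→A.
Transversions (purine↔pyrimidine): none.

7 transitions, 0 transversions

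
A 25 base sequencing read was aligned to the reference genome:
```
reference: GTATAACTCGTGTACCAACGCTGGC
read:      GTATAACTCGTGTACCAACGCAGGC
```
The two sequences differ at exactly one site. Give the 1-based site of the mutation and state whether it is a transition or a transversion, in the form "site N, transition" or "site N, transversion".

Site 22 changes T→A. T is a pyrimidine and A is a purine, so this is a transversion.

site 22, transversion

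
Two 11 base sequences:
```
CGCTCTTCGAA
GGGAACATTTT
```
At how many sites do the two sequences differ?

10

Comparing position by position, 10 sites differ: 1 (C/G), 3 (C/G), 4 (T/A), 5 (C/A), 6 (T/C), 7 (T/A), 8 (C/T), 9 (G/T), 10 (A/T), 11 (A/T).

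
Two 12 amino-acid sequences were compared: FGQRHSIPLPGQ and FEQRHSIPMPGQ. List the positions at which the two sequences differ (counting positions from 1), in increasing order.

2, 9

Scanning 1-based: 2: G/E; 9: L/M.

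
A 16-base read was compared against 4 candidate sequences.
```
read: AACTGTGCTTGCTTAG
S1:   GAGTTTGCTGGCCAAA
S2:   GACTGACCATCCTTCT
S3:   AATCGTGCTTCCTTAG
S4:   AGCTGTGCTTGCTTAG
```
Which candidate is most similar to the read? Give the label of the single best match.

S1 differs at 7 sites; S2 differs at 7 sites; S3 differs at 3 sites; S4 differs at 1 site. The closest is S4.

S4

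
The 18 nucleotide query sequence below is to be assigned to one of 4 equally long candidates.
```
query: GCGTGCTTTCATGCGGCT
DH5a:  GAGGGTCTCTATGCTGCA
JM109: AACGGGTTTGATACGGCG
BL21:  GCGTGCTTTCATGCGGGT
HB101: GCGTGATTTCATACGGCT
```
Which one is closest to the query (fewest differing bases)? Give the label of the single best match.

BL21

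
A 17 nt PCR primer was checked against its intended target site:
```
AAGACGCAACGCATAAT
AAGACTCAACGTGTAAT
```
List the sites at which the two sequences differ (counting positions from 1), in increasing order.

Scanning 1-based: 6: G/T; 12: C/T; 13: A/G.

6, 12, 13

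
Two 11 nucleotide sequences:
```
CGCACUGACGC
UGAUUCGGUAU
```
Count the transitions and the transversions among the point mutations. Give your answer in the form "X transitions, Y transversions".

7 transitions, 2 transversions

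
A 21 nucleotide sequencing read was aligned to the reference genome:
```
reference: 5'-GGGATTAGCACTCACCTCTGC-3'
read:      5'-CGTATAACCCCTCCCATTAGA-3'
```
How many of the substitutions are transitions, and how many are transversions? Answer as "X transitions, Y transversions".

Transitions (purine↔purine or pyrimidine↔pyrimidine): 18 C→T.
Transversions (purine↔pyrimidine): 1 G→C, 3 G→T, 6 T→A, 8 G→C, 10 A→C, 14 A→C, 16 C→A, 19 T→A, 21 C→A.

1 transition, 9 transversions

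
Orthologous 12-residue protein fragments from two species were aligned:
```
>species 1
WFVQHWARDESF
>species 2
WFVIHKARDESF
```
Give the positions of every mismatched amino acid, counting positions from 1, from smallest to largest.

Differences at position 4 (Q→I), position 6 (W→K).

4, 6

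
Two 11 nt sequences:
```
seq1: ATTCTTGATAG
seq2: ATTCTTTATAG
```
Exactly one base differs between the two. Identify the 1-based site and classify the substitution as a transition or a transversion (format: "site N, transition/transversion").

The sequences differ only at site 7: G→T (purine→pyrimidine), a transversion.

site 7, transversion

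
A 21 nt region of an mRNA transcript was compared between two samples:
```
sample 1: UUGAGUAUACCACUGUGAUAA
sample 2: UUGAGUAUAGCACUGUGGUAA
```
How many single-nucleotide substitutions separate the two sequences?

The sequences differ at bases 10, 18 (1-based) — 2 in total.

2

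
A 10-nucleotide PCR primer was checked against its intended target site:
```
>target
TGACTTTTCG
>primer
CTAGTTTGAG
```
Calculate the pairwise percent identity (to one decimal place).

5 positions differ (1, 2, 4, 8, 9), so 5 of 10 match: 5/10 = 50%.

50.0%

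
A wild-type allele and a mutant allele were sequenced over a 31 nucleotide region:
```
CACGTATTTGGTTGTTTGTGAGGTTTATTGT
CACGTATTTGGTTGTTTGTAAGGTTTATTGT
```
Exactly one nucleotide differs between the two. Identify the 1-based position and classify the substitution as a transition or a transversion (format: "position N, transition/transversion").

position 20, transition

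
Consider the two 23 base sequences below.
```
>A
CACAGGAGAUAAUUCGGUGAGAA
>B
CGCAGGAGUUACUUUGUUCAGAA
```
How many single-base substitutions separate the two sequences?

6

Mismatches (1-based): base 2: A→G; base 9: A→U; base 12: A→C; base 15: C→U; base 17: G→U; base 19: G→C.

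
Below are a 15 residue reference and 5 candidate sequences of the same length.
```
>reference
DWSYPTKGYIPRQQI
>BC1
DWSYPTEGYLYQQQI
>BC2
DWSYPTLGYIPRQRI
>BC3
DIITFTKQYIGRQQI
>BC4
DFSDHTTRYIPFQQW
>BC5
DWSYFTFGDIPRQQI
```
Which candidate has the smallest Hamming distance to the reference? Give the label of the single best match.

BC2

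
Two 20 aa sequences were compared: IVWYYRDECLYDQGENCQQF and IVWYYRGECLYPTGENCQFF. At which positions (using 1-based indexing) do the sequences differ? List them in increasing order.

Scanning 1-based: 7: D/G; 12: D/P; 13: Q/T; 19: Q/F.

7, 12, 13, 19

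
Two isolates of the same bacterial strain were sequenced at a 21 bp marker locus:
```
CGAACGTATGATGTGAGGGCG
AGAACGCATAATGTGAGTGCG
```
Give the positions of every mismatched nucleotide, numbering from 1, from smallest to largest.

1, 7, 10, 18

Scanning 1-based: 1: C/A; 7: T/C; 10: G/A; 18: G/T.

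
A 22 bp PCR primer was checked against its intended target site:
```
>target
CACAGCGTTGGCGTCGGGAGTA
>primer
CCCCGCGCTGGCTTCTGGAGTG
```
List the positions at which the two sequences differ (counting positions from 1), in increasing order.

2, 4, 8, 13, 16, 22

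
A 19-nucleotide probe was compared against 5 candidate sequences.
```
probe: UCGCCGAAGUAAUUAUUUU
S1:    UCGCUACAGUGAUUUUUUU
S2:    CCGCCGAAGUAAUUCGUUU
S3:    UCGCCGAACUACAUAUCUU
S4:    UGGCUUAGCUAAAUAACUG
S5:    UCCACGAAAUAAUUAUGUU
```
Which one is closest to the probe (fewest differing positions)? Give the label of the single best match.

S2

Hamming distances to probe — S1: 5; S2: 3; S3: 4; S4: 9; S5: 4.
Smallest is S2 with 3 mismatches.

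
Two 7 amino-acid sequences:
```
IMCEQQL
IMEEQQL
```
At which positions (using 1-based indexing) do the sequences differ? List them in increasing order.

3

Scanning 1-based: 3: C/E.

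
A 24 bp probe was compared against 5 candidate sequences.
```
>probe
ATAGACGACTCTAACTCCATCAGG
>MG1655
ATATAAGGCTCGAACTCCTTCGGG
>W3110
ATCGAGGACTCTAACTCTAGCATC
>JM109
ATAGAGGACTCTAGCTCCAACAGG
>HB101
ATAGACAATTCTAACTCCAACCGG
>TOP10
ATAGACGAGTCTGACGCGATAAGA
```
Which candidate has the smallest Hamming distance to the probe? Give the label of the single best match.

MG1655 differs at 6 positions; W3110 differs at 6 positions; JM109 differs at 3 positions; HB101 differs at 4 positions; TOP10 differs at 6 positions. The closest is JM109.

JM109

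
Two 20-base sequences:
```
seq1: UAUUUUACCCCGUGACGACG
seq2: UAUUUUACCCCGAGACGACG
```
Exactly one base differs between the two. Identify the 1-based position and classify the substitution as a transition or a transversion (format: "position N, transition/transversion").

position 13, transversion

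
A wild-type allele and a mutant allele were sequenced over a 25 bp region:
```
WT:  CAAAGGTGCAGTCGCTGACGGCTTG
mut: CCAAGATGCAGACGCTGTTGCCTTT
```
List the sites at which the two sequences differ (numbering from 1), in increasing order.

Differences at site 2 (A→C), site 6 (G→A), site 12 (T→A), site 18 (A→T), site 19 (C→T), site 21 (G→C), site 25 (G→T).

2, 6, 12, 18, 19, 21, 25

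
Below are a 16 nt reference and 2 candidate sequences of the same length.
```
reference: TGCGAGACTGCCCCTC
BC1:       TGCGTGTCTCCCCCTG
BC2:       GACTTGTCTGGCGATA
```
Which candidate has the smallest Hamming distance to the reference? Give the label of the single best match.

BC1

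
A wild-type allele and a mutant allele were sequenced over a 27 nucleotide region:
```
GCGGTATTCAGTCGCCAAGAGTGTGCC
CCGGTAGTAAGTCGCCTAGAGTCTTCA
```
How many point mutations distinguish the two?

7

The sequences differ at sites 1, 7, 9, 17, 23, 25, 27 (1-based) — 7 in total.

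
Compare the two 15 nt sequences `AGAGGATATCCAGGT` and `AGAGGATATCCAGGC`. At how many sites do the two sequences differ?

1

The sequences differ at sites 15 (1-based) — 1 in total.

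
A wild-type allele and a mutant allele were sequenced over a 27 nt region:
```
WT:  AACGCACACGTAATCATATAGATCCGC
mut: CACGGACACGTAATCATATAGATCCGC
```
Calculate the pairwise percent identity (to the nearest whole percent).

93%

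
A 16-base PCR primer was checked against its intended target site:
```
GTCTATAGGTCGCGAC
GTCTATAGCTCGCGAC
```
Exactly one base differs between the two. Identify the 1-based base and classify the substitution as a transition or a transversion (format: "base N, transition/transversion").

base 9, transversion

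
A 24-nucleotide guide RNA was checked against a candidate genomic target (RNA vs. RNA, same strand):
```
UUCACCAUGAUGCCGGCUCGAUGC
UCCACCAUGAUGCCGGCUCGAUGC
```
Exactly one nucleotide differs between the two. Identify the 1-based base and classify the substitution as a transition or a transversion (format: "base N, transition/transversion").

Base 2 changes U→C. U is a pyrimidine and C is a pyrimidine, so this is a transition.

base 2, transition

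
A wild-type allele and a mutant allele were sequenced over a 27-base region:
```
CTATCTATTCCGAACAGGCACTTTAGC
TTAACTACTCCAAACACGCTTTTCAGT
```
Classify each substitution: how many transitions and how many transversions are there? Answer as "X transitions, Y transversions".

6 transitions, 3 transversions

Transitions (purine↔purine or pyrimidine↔pyrimidine): 1 C→T, 8 T→C, 12 G→A, 21 C→T, 24 T→C, 27 C→T.
Transversions (purine↔pyrimidine): 4 T→A, 17 G→C, 20 A→T.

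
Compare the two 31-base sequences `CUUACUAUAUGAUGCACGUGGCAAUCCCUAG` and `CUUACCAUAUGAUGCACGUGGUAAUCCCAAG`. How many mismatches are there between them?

Comparing position by position, 3 positions differ: 6 (U/C), 22 (C/U), 29 (U/A).

3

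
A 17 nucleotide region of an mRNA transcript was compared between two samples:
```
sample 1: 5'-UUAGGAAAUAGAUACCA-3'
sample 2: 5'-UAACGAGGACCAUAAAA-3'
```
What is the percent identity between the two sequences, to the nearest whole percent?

9 positions differ (2, 4, 7, 8, 9, 10, 11, 15, 16), so 8 of 17 match: 8/17 = 47.06%.

47%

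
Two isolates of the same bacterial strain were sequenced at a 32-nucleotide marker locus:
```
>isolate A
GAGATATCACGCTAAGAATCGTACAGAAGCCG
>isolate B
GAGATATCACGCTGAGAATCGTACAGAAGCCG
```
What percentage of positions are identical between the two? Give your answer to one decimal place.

96.9%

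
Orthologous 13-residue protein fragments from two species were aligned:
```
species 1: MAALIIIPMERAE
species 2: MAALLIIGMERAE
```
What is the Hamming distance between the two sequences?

2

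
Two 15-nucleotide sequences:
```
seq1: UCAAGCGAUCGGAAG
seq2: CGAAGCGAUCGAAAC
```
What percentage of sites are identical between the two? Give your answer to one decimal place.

Mismatches at positions 1, 2, 12, 15 (1-based): 4 of 15.
Identical positions: 11/15 = 73.33% → 73.3%.

73.3%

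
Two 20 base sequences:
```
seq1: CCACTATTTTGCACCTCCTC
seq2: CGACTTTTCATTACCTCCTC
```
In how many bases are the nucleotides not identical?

6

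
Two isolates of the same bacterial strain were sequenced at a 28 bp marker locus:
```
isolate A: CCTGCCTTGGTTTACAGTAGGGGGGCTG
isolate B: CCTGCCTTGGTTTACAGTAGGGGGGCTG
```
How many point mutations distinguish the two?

0

No positions differ; the sequences are identical.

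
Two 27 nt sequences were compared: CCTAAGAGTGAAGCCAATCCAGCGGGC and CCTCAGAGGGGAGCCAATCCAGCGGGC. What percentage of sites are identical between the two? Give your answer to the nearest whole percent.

3 positions differ (4, 9, 11), so 24 of 27 match: 24/27 = 88.89%.

89%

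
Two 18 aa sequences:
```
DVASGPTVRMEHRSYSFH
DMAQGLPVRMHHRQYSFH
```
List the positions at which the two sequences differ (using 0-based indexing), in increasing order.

Scanning 0-based: 1: V/M; 3: S/Q; 5: P/L; 6: T/P; 10: E/H; 13: S/Q.

1, 3, 5, 6, 10, 13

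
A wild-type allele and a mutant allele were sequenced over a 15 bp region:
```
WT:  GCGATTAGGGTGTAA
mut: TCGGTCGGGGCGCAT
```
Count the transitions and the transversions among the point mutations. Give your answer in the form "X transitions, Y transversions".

Transitions (purine↔purine or pyrimidine↔pyrimidine): 4 A→G, 6 T→C, 7 A→G, 11 T→C, 13 T→C.
Transversions (purine↔pyrimidine): 1 G→T, 15 A→T.

5 transitions, 2 transversions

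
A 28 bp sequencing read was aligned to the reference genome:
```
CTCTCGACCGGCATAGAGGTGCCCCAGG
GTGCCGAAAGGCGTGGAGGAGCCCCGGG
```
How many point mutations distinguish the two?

9

Comparing position by position, 9 bases differ: 1 (C/G), 3 (C/G), 4 (T/C), 8 (C/A), 9 (C/A), 13 (A/G), 15 (A/G), 20 (T/A), 26 (A/G).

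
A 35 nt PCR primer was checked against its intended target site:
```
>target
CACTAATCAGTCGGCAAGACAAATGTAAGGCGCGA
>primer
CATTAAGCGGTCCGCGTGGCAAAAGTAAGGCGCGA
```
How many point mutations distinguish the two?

8

Comparing position by position, 8 bases differ: 3 (C/T), 7 (T/G), 9 (A/G), 13 (G/C), 16 (A/G), 17 (A/T), 19 (A/G), 24 (T/A).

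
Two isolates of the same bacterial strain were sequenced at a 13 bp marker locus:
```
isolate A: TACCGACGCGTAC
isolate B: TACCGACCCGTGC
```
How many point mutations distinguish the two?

Mismatches (1-based): site 8: G→C; site 12: A→G.

2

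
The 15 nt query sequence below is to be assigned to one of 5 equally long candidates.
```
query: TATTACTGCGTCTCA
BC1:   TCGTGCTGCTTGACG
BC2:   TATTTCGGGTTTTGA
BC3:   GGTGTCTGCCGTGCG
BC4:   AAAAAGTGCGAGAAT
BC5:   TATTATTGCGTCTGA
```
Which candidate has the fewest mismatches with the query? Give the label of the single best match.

BC5

Hamming distances to query — BC1: 7; BC2: 6; BC3: 9; BC4: 9; BC5: 2.
Smallest is BC5 with 2 mismatches.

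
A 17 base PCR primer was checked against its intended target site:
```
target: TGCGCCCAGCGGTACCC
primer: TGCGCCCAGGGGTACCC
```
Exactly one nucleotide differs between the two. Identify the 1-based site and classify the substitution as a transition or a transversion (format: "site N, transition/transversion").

site 10, transversion

The sequences differ only at site 10: C→G (pyrimidine→purine), a transversion.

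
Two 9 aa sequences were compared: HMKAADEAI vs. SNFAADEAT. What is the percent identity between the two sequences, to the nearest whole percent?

4 positions differ (1, 2, 3, 9), so 5 of 9 match: 5/9 = 55.56%.

56%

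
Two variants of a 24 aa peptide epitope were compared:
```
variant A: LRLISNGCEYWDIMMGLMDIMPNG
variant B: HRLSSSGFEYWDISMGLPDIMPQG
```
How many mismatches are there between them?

7

The sequences differ at residues 1, 4, 6, 8, 14, 18, 23 (1-based) — 7 in total.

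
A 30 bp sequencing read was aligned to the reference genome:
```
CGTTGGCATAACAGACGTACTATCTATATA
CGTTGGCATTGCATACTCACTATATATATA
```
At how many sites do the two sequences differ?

6

The sequences differ at sites 10, 11, 14, 17, 18, 24 (1-based) — 6 in total.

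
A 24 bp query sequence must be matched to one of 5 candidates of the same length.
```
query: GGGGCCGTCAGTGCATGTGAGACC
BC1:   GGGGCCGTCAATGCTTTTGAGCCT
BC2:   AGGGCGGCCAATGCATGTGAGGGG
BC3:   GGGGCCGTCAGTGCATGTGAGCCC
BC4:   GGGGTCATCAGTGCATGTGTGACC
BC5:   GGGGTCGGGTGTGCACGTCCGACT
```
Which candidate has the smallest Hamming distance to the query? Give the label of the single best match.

BC3

BC1 differs at 5 bases; BC2 differs at 7 bases; BC3 differs at 1 base; BC4 differs at 3 bases; BC5 differs at 8 bases. The closest is BC3.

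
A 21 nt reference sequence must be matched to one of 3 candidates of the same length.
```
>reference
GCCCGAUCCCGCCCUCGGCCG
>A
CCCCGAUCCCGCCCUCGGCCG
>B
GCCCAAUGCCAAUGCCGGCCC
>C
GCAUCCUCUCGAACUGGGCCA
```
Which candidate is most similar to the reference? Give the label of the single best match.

A

A differs at 1 site; B differs at 8 sites; C differs at 9 sites. The closest is A.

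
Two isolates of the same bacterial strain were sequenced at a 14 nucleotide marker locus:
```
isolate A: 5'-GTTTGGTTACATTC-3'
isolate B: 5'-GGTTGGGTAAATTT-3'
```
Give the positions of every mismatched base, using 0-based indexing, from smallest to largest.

1, 6, 9, 13

Differences at position 1 (T→G), position 6 (T→G), position 9 (C→A), position 13 (C→T).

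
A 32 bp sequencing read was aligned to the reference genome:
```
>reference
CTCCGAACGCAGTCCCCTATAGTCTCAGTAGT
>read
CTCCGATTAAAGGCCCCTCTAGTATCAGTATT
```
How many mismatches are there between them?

The sequences differ at sites 7, 8, 9, 10, 13, 19, 24, 31 (1-based) — 8 in total.

8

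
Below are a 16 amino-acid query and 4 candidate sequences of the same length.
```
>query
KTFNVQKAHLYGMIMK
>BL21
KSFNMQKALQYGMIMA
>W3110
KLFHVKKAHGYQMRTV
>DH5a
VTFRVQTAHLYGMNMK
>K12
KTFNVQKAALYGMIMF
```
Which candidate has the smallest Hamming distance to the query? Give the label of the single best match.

K12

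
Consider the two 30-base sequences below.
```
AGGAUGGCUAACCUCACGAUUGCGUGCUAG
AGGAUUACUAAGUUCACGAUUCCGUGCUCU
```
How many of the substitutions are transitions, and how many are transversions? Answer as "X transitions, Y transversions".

Transitions (purine↔purine or pyrimidine↔pyrimidine): 7 G→A, 13 C→U.
Transversions (purine↔pyrimidine): 6 G→U, 12 C→G, 22 G→C, 29 A→C, 30 G→U.

2 transitions, 5 transversions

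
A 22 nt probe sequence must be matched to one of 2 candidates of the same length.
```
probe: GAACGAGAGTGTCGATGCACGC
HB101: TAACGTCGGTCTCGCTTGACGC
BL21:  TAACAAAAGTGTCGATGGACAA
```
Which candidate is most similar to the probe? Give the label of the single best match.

BL21

Hamming distances to probe — HB101: 8; BL21: 6.
Smallest is BL21 with 6 mismatches.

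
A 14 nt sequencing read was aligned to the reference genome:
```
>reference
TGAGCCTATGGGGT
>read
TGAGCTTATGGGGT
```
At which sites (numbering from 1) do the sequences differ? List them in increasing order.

Differences at site 6 (C→T).

6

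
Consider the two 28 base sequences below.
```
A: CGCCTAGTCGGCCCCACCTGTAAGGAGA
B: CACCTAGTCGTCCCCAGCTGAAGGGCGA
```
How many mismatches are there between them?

Mismatches (1-based): position 2: G→A; position 11: G→T; position 17: C→G; position 21: T→A; position 23: A→G; position 26: A→C.

6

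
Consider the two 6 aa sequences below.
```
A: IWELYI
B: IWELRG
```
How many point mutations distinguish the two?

2

The sequences differ at positions 5, 6 (1-based) — 2 in total.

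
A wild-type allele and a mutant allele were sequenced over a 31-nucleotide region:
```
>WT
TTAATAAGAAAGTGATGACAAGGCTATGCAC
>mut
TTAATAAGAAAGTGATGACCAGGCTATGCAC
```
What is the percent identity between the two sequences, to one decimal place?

96.8%

Mismatch at position 20 (1-based): 1 of 31.
Identical positions: 30/31 = 96.77% → 96.8%.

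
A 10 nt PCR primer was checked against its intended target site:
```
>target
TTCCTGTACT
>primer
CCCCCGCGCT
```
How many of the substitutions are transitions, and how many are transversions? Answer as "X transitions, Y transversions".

Transitions (purine↔purine or pyrimidine↔pyrimidine): 1 T→C, 2 T→C, 5 T→C, 7 T→C, 8 A→G.
Transversions (purine↔pyrimidine): none.

5 transitions, 0 transversions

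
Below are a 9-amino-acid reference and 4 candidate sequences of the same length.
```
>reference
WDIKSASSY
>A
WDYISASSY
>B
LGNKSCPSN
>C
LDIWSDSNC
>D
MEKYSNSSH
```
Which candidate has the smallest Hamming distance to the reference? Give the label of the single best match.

A

Hamming distances to reference — A: 2; B: 6; C: 5; D: 6.
Smallest is A with 2 mismatches.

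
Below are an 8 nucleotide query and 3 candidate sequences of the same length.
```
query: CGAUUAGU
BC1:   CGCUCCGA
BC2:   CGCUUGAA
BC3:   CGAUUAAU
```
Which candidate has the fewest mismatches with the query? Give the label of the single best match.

BC1 differs at 4 sites; BC2 differs at 4 sites; BC3 differs at 1 site. The closest is BC3.

BC3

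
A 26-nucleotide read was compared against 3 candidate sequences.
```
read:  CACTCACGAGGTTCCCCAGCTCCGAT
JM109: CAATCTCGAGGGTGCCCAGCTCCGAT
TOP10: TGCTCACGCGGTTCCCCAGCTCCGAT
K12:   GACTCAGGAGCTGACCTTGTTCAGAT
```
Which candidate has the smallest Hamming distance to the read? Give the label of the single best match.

TOP10

JM109 differs at 4 positions; TOP10 differs at 3 positions; K12 differs at 9 positions. The closest is TOP10.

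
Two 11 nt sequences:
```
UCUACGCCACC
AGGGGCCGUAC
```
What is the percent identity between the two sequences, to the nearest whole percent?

18%

9 positions differ (1, 2, 3, 4, 5, 6, 8, 9, 10), so 2 of 11 match: 2/11 = 18.18%.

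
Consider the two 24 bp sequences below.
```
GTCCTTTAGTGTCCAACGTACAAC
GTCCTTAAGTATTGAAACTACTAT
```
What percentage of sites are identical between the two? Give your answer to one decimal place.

66.7%

8 positions differ (7, 11, 13, 14, 17, 18, 22, 24), so 16 of 24 match: 16/24 = 66.67%.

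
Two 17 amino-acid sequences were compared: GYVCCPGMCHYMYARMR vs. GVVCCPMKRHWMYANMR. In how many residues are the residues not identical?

6

Mismatches (1-based): residue 2: Y→V; residue 7: G→M; residue 8: M→K; residue 9: C→R; residue 11: Y→W; residue 15: R→N.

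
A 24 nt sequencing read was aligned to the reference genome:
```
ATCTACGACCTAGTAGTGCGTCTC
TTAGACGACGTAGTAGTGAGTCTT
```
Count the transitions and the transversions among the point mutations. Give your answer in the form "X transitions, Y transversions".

Mismatches (1-based):
position 1: A→T (purine→pyrimidine, transversion)
position 3: C→A (pyrimidine→purine, transversion)
position 4: T→G (pyrimidine→purine, transversion)
position 10: C→G (pyrimidine→purine, transversion)
position 19: C→A (pyrimidine→purine, transversion)
position 24: C→T (pyrimidine→pyrimidine, transition)

1 transition, 5 transversions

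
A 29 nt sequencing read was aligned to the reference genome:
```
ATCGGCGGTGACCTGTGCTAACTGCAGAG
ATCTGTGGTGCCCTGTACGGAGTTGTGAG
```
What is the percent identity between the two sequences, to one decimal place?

10 positions differ (4, 6, 11, 17, 19, 20, 22, 24, 25, 26), so 19 of 29 match: 19/29 = 65.52%.

65.5%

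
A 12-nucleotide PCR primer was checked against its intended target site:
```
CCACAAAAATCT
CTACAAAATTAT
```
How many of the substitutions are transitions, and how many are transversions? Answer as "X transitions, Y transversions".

1 transition, 2 transversions

Transitions (purine↔purine or pyrimidine↔pyrimidine): 2 C→T.
Transversions (purine↔pyrimidine): 9 A→T, 11 C→A.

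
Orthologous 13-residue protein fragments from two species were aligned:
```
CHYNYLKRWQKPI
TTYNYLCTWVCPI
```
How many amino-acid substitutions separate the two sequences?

6

The sequences differ at residues 1, 2, 7, 8, 10, 11 (1-based) — 6 in total.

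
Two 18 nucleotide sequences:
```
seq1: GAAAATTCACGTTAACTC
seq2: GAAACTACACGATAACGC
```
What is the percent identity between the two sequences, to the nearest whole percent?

Mismatches at positions 5, 7, 12, 17 (1-based): 4 of 18.
Identical positions: 14/18 = 77.78% → 78%.

78%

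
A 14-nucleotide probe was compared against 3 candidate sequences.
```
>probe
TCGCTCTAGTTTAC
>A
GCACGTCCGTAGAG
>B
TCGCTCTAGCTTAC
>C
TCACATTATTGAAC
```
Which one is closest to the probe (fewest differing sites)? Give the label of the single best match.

B

A differs at 9 sites; B differs at 1 site; C differs at 6 sites. The closest is B.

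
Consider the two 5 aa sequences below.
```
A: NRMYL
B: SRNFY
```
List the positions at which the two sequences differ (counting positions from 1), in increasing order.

Scanning 1-based: 1: N/S; 3: M/N; 4: Y/F; 5: L/Y.

1, 3, 4, 5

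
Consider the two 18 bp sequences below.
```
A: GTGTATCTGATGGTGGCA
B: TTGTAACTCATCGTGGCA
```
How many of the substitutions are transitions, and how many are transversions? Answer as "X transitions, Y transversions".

Mismatches (1-based):
site 1: G→T (purine→pyrimidine, transversion)
site 6: T→A (pyrimidine→purine, transversion)
site 9: G→C (purine→pyrimidine, transversion)
site 12: G→C (purine→pyrimidine, transversion)

0 transitions, 4 transversions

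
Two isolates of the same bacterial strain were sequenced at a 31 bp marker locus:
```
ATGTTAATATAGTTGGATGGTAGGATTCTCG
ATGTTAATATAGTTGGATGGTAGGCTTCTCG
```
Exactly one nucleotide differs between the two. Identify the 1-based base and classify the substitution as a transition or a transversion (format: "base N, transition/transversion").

base 25, transversion

The sequences differ only at base 25: A→C (purine→pyrimidine), a transversion.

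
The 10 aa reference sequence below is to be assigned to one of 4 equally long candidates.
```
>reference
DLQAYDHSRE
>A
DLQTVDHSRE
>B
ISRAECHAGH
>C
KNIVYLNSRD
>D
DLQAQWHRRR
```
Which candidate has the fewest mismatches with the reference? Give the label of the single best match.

A

Hamming distances to reference — A: 2; B: 8; C: 7; D: 4.
Smallest is A with 2 mismatches.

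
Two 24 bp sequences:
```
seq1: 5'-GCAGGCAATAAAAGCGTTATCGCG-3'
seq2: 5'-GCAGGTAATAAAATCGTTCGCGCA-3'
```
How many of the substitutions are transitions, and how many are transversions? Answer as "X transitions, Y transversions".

Mismatches (1-based):
position 6: C→T (pyrimidine→pyrimidine, transition)
position 14: G→T (purine→pyrimidine, transversion)
position 19: A→C (purine→pyrimidine, transversion)
position 20: T→G (pyrimidine→purine, transversion)
position 24: G→A (purine→purine, transition)

2 transitions, 3 transversions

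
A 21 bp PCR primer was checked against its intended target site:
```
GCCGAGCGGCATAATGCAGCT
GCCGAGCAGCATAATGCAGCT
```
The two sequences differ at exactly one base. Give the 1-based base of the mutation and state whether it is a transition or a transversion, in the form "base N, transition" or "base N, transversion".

base 8, transition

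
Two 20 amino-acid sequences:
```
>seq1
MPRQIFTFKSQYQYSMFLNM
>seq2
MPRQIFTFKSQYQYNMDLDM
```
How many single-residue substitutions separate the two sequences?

3

The sequences differ at residues 15, 17, 19 (1-based) — 3 in total.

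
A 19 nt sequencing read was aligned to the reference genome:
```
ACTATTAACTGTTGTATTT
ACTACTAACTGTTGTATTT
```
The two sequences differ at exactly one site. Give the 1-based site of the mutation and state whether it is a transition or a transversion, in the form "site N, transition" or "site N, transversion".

site 5, transition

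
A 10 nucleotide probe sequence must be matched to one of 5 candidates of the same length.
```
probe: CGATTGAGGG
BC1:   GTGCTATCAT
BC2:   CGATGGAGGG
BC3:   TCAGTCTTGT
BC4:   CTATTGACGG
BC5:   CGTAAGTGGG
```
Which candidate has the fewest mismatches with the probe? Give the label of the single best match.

BC1 differs at 9 positions; BC2 differs at 1 position; BC3 differs at 7 positions; BC4 differs at 2 positions; BC5 differs at 4 positions. The closest is BC2.

BC2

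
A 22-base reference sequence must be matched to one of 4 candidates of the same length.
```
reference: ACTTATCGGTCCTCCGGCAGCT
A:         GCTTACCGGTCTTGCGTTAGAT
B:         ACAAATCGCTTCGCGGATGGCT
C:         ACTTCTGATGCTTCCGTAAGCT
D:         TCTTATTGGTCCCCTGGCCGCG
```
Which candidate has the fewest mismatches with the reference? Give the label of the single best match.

A differs at 7 positions; B differs at 9 positions; C differs at 8 positions; D differs at 6 positions. The closest is D.

D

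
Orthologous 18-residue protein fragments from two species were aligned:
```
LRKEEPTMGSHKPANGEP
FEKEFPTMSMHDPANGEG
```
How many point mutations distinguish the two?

The sequences differ at positions 1, 2, 5, 9, 10, 12, 18 (1-based) — 7 in total.

7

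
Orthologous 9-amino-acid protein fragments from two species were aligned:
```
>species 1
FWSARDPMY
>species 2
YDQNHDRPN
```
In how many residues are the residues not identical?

8

Comparing position by position, 8 residues differ: 1 (F/Y), 2 (W/D), 3 (S/Q), 4 (A/N), 5 (R/H), 7 (P/R), 8 (M/P), 9 (Y/N).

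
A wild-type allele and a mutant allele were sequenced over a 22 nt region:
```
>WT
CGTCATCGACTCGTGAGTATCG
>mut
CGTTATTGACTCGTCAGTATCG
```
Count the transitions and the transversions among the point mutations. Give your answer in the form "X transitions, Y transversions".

Transitions (purine↔purine or pyrimidine↔pyrimidine): 4 C→T, 7 C→T.
Transversions (purine↔pyrimidine): 15 G→C.

2 transitions, 1 transversion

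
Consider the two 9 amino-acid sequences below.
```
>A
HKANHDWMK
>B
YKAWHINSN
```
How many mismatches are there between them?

6

Mismatches (1-based): position 1: H→Y; position 4: N→W; position 6: D→I; position 7: W→N; position 8: M→S; position 9: K→N.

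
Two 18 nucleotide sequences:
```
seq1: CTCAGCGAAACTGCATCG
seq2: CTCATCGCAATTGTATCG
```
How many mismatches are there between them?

Mismatches (1-based): base 5: G→T; base 8: A→C; base 11: C→T; base 14: C→T.

4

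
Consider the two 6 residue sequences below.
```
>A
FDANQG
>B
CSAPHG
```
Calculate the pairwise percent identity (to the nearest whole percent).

Mismatches at positions 1, 2, 4, 5 (1-based): 4 of 6.
Identical positions: 2/6 = 33.33% → 33%.

33%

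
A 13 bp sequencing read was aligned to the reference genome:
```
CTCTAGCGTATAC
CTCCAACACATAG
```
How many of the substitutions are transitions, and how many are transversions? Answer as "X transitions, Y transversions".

4 transitions, 1 transversion

Transitions (purine↔purine or pyrimidine↔pyrimidine): 4 T→C, 6 G→A, 8 G→A, 9 T→C.
Transversions (purine↔pyrimidine): 13 C→G.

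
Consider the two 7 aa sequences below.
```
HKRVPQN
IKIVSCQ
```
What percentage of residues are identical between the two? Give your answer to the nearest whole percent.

29%

5 positions differ (1, 3, 5, 6, 7), so 2 of 7 match: 2/7 = 28.57%.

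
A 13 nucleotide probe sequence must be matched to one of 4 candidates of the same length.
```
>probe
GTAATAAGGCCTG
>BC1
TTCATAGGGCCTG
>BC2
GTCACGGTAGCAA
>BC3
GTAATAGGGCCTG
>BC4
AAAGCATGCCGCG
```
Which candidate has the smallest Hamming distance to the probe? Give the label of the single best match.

BC1 differs at 3 sites; BC2 differs at 9 sites; BC3 differs at 1 site; BC4 differs at 8 sites. The closest is BC3.

BC3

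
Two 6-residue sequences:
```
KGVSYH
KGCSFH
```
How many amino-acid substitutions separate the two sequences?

2

Comparing position by position, 2 positions differ: 3 (V/C), 5 (Y/F).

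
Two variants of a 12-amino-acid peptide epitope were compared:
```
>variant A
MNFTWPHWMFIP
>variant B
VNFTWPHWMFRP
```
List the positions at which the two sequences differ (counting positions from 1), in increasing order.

Differences at position 1 (M→V), position 11 (I→R).

1, 11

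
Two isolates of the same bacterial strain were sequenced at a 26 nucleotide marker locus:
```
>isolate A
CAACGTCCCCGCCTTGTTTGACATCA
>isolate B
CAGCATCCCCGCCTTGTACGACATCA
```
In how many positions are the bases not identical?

Comparing position by position, 4 positions differ: 3 (A/G), 5 (G/A), 18 (T/A), 19 (T/C).

4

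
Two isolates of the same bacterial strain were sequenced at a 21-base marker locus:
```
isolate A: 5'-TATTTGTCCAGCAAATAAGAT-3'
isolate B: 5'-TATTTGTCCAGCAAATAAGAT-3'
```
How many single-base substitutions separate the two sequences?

0

No positions differ; the sequences are identical.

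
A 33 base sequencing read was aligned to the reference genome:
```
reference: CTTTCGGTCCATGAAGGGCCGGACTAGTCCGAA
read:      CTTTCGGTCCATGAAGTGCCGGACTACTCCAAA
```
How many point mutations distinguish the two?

Mismatches (1-based): position 17: G→T; position 27: G→C; position 31: G→A.

3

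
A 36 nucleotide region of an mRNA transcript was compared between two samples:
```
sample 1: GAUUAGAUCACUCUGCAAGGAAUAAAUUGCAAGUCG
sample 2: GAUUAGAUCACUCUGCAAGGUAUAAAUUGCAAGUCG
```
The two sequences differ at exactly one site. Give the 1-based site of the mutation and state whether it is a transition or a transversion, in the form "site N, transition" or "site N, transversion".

site 21, transversion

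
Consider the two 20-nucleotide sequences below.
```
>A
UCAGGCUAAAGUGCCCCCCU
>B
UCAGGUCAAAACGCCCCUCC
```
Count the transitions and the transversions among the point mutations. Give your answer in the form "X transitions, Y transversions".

Mismatches (1-based):
site 6: C→U (pyrimidine→pyrimidine, transition)
site 7: U→C (pyrimidine→pyrimidine, transition)
site 11: G→A (purine→purine, transition)
site 12: U→C (pyrimidine→pyrimidine, transition)
site 18: C→U (pyrimidine→pyrimidine, transition)
site 20: U→C (pyrimidine→pyrimidine, transition)

6 transitions, 0 transversions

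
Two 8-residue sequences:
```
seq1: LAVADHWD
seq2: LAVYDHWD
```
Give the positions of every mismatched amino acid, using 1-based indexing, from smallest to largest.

Scanning 1-based: 4: A/Y.

4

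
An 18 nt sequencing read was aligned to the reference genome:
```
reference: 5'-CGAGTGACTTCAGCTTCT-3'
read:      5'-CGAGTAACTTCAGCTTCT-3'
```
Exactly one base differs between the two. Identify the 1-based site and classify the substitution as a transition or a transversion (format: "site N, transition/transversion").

The sequences differ only at site 6: G→A (purine→purine), a transition.

site 6, transition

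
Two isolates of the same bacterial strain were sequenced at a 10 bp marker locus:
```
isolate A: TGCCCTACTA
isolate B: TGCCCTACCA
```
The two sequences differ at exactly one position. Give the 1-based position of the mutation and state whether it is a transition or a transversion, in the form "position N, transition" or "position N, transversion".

Position 9 changes T→C. T is a pyrimidine and C is a pyrimidine, so this is a transition.

position 9, transition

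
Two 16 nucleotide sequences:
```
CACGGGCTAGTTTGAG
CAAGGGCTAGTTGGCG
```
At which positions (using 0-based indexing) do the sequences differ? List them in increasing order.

Scanning 0-based: 2: C/A; 12: T/G; 14: A/C.

2, 12, 14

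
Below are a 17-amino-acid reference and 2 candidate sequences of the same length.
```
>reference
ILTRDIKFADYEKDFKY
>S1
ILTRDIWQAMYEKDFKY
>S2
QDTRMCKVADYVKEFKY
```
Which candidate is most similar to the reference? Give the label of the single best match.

S1 differs at 3 residues; S2 differs at 7 residues. The closest is S1.

S1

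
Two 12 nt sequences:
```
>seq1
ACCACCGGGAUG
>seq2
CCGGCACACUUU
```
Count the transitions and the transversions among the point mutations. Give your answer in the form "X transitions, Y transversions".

2 transitions, 7 transversions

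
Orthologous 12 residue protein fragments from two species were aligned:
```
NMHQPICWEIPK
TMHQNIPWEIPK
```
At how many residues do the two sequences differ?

3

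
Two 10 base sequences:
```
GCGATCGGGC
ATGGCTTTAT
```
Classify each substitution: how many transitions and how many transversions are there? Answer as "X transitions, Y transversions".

7 transitions, 2 transversions

Mismatches (1-based):
position 1: G→A (purine→purine, transition)
position 2: C→T (pyrimidine→pyrimidine, transition)
position 4: A→G (purine→purine, transition)
position 5: T→C (pyrimidine→pyrimidine, transition)
position 6: C→T (pyrimidine→pyrimidine, transition)
position 7: G→T (purine→pyrimidine, transversion)
position 8: G→T (purine→pyrimidine, transversion)
position 9: G→A (purine→purine, transition)
position 10: C→T (pyrimidine→pyrimidine, transition)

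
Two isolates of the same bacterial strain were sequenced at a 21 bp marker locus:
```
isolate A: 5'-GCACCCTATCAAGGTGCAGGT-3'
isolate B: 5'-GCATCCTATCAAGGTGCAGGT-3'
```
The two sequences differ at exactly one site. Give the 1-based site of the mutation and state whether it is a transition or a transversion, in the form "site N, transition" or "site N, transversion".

Site 4 changes C→T. C is a pyrimidine and T is a pyrimidine, so this is a transition.

site 4, transition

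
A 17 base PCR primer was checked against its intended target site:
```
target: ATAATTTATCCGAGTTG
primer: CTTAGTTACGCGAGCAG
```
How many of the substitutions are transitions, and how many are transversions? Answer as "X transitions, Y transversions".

Transitions (purine↔purine or pyrimidine↔pyrimidine): 9 T→C, 15 T→C.
Transversions (purine↔pyrimidine): 1 A→C, 3 A→T, 5 T→G, 10 C→G, 16 T→A.

2 transitions, 5 transversions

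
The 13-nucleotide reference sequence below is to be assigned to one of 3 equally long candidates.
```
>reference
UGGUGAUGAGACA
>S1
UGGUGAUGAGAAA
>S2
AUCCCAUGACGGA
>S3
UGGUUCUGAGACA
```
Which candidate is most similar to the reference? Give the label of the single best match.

Hamming distances to reference — S1: 1; S2: 8; S3: 2.
Smallest is S1 with 1 mismatch.

S1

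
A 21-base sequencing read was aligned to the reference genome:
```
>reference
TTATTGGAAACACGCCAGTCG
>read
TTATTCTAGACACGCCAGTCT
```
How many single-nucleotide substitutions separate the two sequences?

4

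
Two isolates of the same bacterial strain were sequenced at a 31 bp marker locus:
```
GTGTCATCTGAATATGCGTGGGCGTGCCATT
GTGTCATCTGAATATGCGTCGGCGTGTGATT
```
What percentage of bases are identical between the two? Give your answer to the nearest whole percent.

Mismatches at positions 20, 27, 28 (1-based): 3 of 31.
Identical positions: 28/31 = 90.32% → 90%.

90%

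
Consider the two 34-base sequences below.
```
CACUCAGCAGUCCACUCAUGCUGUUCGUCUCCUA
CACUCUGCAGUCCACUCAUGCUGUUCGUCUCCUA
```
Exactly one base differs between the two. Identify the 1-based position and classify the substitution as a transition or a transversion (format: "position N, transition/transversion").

position 6, transversion

Position 6 changes A→U. A is a purine and U is a pyrimidine, so this is a transversion.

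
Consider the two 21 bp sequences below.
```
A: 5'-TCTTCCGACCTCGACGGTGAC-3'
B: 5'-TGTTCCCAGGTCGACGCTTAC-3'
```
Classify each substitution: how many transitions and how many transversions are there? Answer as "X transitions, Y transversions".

Mismatches (1-based):
base 2: C→G (pyrimidine→purine, transversion)
base 7: G→C (purine→pyrimidine, transversion)
base 9: C→G (pyrimidine→purine, transversion)
base 10: C→G (pyrimidine→purine, transversion)
base 17: G→C (purine→pyrimidine, transversion)
base 19: G→T (purine→pyrimidine, transversion)

0 transitions, 6 transversions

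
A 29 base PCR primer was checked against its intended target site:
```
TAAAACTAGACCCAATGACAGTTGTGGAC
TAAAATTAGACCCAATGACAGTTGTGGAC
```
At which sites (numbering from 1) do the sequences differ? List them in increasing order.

6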